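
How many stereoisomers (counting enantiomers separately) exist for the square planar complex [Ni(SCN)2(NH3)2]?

In a square planar complex each vertex has one trans partner and two cis neighbours.
Systematic placement gives 2 geometric isomers: SCN cis; SCN trans.
Each arrangement has an internal mirror plane or centre of symmetry, so none is chiral.

2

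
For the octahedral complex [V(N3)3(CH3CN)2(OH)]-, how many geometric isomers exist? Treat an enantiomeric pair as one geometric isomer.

In an octahedral complex each vertex has one trans partner and four cis neighbours.
Systematic placement gives 3 geometric isomers: N3 mer, CH3CN trans; N3 fac, CH3CN cis; N3 mer, CH3CN cis.

3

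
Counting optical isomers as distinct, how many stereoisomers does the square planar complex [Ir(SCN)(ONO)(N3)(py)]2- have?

3

There are 3 geometric isomers: (N3/SCN trans, ONO/py trans); (N3/py trans, ONO/SCN trans); (N3/ONO trans, SCN/py trans).
Each arrangement has an internal mirror plane or centre of symmetry, so none is chiral.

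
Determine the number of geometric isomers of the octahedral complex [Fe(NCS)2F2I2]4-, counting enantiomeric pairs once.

The six octahedral sites form three mutually perpendicular trans pairs.
Systematic placement gives 5 geometric isomers: NCS trans, F trans, I trans; NCS cis, F trans, I cis; NCS trans, F cis, I cis; NCS cis, F cis, I cis (chiral); NCS cis, F cis, I trans.

5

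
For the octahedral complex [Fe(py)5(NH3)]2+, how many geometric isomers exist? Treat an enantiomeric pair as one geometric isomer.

In an octahedral complex each vertex has one trans partner and four cis neighbours.
Only one geometric arrangement is possible.

1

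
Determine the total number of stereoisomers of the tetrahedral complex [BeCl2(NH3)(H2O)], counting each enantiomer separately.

All four vertices of a tetrahedron are equivalent and mutually adjacent, so cis/trans isomerism cannot arise.
Only one geometric arrangement is possible.

1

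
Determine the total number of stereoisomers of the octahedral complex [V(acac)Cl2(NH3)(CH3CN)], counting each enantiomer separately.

An octahedron has six vertices in three trans pairs; every non-trans pair is cis.
Each acac is bidentate and must span two cis positions.
Systematic placement gives 4 geometric isomers: Cl cis (3 arrangements, 2 chiral); Cl trans.
Of these, 2 lack any improper symmetry element and so occur as enantiomeric pairs, giving 4 + 2 = 6 stereoisomers in total.

6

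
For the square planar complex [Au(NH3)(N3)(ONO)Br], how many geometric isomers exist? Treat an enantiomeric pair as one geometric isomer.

Working through the distinct placements yields 3 geometric isomers: (Br/NH3 trans, N3/ONO trans); (Br/ONO trans, N3/NH3 trans); (Br/N3 trans, NH3/ONO trans).

3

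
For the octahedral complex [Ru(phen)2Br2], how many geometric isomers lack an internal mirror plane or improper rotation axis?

An octahedron has six vertices in three trans pairs; every non-trans pair is cis.
Each phen is bidentate and must span two cis positions.
Systematic placement gives 2 geometric isomers: Br trans; Br cis (chiral).
One of these lacks any improper symmetry element and so occurs as an enantiomeric pair, giving 2 + 1 = 3 stereoisomers in total.

1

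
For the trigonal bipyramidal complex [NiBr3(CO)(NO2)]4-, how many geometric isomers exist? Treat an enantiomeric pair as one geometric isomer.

4

A trigonal bipyramid has two axial and three equatorial sites, which are chemically inequivalent.
Working through the distinct placements yields 4 geometric isomers: CO equatorial, NO2 equatorial; CO axial, NO2 equatorial; CO equatorial, NO2 axial; CO axial, NO2 axial.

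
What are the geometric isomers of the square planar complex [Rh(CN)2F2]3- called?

cis and trans

A square has two trans pairs of vertices; adjacent vertices are cis.
There are 2 geometric isomers: CN cis; CN trans.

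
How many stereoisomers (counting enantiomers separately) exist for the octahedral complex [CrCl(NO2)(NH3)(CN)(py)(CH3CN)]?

In an octahedral complex each vertex has one trans partner and four cis neighbours.
Exhaustive case analysis gives 15 geometric isomers.
Of these, 15 lack any improper symmetry element and so occur as enantiomeric pairs, giving 15 + 15 = 30 stereoisomers in total.

30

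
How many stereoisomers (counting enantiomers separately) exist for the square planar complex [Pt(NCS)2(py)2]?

2

A square has two trans pairs of vertices; adjacent vertices are cis.
Systematic placement gives 2 geometric isomers: NCS cis; NCS trans.
Each arrangement has an internal mirror plane or centre of symmetry, so none is chiral.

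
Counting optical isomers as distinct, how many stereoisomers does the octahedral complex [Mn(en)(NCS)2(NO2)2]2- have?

4

Each en is bidentate and must span two cis positions.
Systematic placement gives 3 geometric isomers: NCS trans, NO2 cis; NCS cis, NO2 cis (chiral); NCS cis, NO2 trans.
One of these lacks any improper symmetry element and so occurs as an enantiomeric pair, giving 3 + 1 = 4 stereoisomers in total.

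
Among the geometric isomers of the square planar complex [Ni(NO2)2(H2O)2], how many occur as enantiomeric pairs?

0

In a square planar complex each vertex has one trans partner and two cis neighbours.
Working through the distinct placements yields 2 geometric isomers: NO2 cis; NO2 trans.
Each arrangement has an internal mirror plane or centre of symmetry, so none is chiral.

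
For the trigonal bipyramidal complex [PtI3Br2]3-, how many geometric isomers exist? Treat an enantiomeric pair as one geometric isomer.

3

The distinct arrangements are (3 in all): Br both axial; Br one axial, one equatorial; Br both equatorial.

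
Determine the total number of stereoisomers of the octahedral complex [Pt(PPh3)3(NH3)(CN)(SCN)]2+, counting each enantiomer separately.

5

In an octahedral complex each vertex has one trans partner and four cis neighbours.
The distinct arrangements are (4 in all): PPh3 mer (3 arrangements); PPh3 fac (chiral).
One of these lacks any improper symmetry element and so occurs as an enantiomeric pair, giving 4 + 1 = 5 stereoisomers in total.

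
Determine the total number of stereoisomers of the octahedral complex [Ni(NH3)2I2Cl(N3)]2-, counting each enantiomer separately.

The distinct arrangements are (6 in all): NH3 trans, I cis; NH3 cis, I cis (3 arrangements, 2 chiral); NH3 trans, I trans; NH3 cis, I trans.
Of these, 2 lack any improper symmetry element and so occur as enantiomeric pairs, giving 6 + 2 = 8 stereoisomers in total.

8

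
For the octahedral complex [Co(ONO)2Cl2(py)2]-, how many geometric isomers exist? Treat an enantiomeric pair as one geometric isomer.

The distinct arrangements are (5 in all): ONO trans, Cl trans, py trans; ONO cis, Cl trans, py cis; ONO cis, Cl cis, py trans; ONO cis, Cl cis, py cis (chiral); ONO trans, Cl cis, py cis.

5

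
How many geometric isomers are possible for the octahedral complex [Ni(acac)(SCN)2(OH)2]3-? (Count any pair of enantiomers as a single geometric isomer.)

An octahedron has six vertices in three trans pairs; every non-trans pair is cis.
Each acac is bidentate and must span two cis positions.
Systematic placement gives 3 geometric isomers: SCN cis, OH trans; SCN cis, OH cis (chiral); SCN trans, OH cis.

3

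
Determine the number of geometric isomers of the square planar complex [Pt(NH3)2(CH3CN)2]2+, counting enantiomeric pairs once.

2

A square has two trans pairs of vertices; adjacent vertices are cis.
Working through the distinct placements yields 2 geometric isomers: NH3 cis; NH3 trans.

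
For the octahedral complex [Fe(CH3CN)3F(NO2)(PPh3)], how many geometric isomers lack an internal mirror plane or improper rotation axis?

In an octahedral complex each vertex has one trans partner and four cis neighbours.
Systematic placement gives 4 geometric isomers: CH3CN mer (3 arrangements); CH3CN fac (chiral).
One of these lacks any improper symmetry element and so occurs as an enantiomeric pair, giving 4 + 1 = 5 stereoisomers in total.

1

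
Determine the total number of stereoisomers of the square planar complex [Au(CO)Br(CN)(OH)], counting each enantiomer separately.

3

In a square planar complex each vertex has one trans partner and two cis neighbours.
Systematic placement gives 3 geometric isomers: (Br/CO trans, CN/OH trans); (Br/OH trans, CN/CO trans); (Br/CN trans, CO/OH trans).
Each arrangement has an internal mirror plane or centre of symmetry, so none is chiral.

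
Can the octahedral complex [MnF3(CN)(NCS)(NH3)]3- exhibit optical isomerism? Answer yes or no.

yes

An octahedron has six vertices in three trans pairs; every non-trans pair is cis.
The distinct arrangements are (4 in all): F mer (3 arrangements); F fac (chiral).
One of these lacks any improper symmetry element and so occurs as an enantiomeric pair, giving 4 + 1 = 5 stereoisomers in total.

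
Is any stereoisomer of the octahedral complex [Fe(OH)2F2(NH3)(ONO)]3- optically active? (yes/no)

The six octahedral sites form three mutually perpendicular trans pairs.
There are 6 geometric isomers: OH cis, F trans; OH trans, F trans; OH cis, F cis (3 arrangements, 2 chiral); OH trans, F cis.
Of these, 2 lack any improper symmetry element and so occur as enantiomeric pairs, giving 6 + 2 = 8 stereoisomers in total.

yes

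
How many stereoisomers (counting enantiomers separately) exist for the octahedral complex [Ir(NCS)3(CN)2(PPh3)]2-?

In an octahedral complex each vertex has one trans partner and four cis neighbours.
Working through the distinct placements yields 3 geometric isomers: NCS mer, CN trans; NCS fac, CN cis; NCS mer, CN cis.
Each arrangement has an internal mirror plane or centre of symmetry, so none is chiral.

3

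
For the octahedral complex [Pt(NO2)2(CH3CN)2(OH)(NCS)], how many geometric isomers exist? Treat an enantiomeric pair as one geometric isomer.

In an octahedral complex each vertex has one trans partner and four cis neighbours.
Systematic placement gives 6 geometric isomers: NO2 cis, CH3CN trans; NO2 trans, CH3CN trans; NO2 cis, CH3CN cis (3 arrangements, 2 chiral); NO2 trans, CH3CN cis.

6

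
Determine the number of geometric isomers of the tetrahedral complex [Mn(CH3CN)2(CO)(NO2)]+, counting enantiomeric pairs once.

1

In a tetrahedral complex all four positions are equivalent and every pair of ligands is adjacent — there is no cis/trans distinction.
Only one geometric arrangement is possible.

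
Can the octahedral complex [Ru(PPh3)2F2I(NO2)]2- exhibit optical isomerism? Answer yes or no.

There are 6 geometric isomers: PPh3 trans, F trans; PPh3 cis, F trans; PPh3 trans, F cis; PPh3 cis, F cis (3 arrangements, 2 chiral).
Of these, 2 lack any improper symmetry element and so occur as enantiomeric pairs, giving 6 + 2 = 8 stereoisomers in total.

yes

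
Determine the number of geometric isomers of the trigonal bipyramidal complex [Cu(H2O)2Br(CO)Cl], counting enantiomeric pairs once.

7

Exhaustive case analysis gives 7 geometric isomers.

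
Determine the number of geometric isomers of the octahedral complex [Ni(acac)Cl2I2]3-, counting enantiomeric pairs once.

3

In an octahedral complex each vertex has one trans partner and four cis neighbours.
Each acac is bidentate and must span two cis positions.
Systematic placement gives 3 geometric isomers: Cl trans, I cis; Cl cis, I cis (chiral); Cl cis, I trans.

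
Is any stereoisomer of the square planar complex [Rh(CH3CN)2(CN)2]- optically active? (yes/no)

no

A square has two trans pairs of vertices; adjacent vertices are cis.
The distinct arrangements are (2 in all): CH3CN cis; CH3CN trans.
Each arrangement has an internal mirror plane or centre of symmetry, so none is chiral.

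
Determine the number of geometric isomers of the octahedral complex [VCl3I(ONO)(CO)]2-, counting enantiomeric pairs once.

4

In an octahedral complex each vertex has one trans partner and four cis neighbours.
Working through the distinct placements yields 4 geometric isomers: Cl mer (3 arrangements); Cl fac (chiral).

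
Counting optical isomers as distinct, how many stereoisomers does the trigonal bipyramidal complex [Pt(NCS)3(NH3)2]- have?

3

The distinct arrangements are (3 in all): NH3 both equatorial; NH3 one axial, one equatorial; NH3 both axial.
Each arrangement has an internal mirror plane or centre of symmetry, so none is chiral.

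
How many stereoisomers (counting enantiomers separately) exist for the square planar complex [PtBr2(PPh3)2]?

2

A square has two trans pairs of vertices; adjacent vertices are cis.
Systematic placement gives 2 geometric isomers: Br cis; Br trans.
Each arrangement has an internal mirror plane or centre of symmetry, so none is chiral.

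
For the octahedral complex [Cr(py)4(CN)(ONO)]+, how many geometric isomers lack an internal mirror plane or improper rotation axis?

0

Systematic placement gives 2 geometric isomers: CN and ONO mutually trans; CN and ONO mutually cis.
Each arrangement has an internal mirror plane or centre of symmetry, so none is chiral.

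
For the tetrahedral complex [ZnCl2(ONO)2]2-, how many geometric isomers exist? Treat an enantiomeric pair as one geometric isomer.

In a tetrahedral complex all four positions are equivalent and every pair of ligands is adjacent — there is no cis/trans distinction.
Only one geometric arrangement is possible.

1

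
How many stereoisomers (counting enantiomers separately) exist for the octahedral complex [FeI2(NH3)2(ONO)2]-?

An octahedron has six vertices in three trans pairs; every non-trans pair is cis.
There are 5 geometric isomers: I trans, NH3 trans, ONO trans; I trans, NH3 cis, ONO cis; I cis, NH3 cis, ONO trans; I cis, NH3 cis, ONO cis (chiral); I cis, NH3 trans, ONO cis.
One of these lacks any improper symmetry element and so occurs as an enantiomeric pair, giving 5 + 1 = 6 stereoisomers in total.

6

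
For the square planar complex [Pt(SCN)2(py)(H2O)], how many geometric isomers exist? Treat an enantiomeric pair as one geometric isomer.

A square has two trans pairs of vertices; adjacent vertices are cis.
The distinct arrangements are (2 in all): SCN cis; SCN trans.

2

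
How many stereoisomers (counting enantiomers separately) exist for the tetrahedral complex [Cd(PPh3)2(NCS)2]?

Only one geometric arrangement is possible.

1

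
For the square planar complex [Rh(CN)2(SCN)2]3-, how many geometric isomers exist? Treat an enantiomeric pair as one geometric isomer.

2

In a square planar complex each vertex has one trans partner and two cis neighbours.
There are 2 geometric isomers: CN cis; CN trans.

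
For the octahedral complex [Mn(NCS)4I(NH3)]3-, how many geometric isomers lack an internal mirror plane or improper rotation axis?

An octahedron has six vertices in three trans pairs; every non-trans pair is cis.
There are 2 geometric isomers: I and NH3 mutually cis; I and NH3 mutually trans.
Each arrangement has an internal mirror plane or centre of symmetry, so none is chiral.

0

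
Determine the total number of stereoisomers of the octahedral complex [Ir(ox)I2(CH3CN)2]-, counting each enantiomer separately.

4

Each ox is bidentate and must span two cis positions.
Systematic placement gives 3 geometric isomers: I cis, CH3CN trans; I cis, CH3CN cis (chiral); I trans, CH3CN cis.
One of these lacks any improper symmetry element and so occurs as an enantiomeric pair, giving 3 + 1 = 4 stereoisomers in total.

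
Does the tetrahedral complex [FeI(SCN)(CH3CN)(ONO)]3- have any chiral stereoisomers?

Only one geometric arrangement is possible; it has no improper symmetry element, so it exists as a pair of enantiomers (2 stereoisomers).

yes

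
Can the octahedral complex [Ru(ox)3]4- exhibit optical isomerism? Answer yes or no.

yes

Each ox is bidentate and must span two cis positions.
Only one geometric arrangement is possible; it has no improper symmetry element, so it exists as a pair of enantiomers (2 stereoisomers).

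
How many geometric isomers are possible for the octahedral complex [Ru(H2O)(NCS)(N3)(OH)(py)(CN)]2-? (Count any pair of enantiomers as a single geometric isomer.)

15

The six octahedral sites form three mutually perpendicular trans pairs.
Placing the ligands in turn and identifying arrangements related by rotation or reflection leaves 15 distinct geometric isomers.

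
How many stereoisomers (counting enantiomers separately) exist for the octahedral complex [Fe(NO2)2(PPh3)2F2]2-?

6

Working through the distinct placements yields 5 geometric isomers: NO2 trans, PPh3 trans, F trans; NO2 cis, PPh3 cis, F trans; NO2 cis, PPh3 trans, F cis; NO2 cis, PPh3 cis, F cis (chiral); NO2 trans, PPh3 cis, F cis.
One of these lacks any improper symmetry element and so occurs as an enantiomeric pair, giving 5 + 1 = 6 stereoisomers in total.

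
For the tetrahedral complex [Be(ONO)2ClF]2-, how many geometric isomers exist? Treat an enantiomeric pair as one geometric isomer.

All four vertices of a tetrahedron are equivalent and mutually adjacent, so cis/trans isomerism cannot arise.
Only one geometric arrangement is possible.

1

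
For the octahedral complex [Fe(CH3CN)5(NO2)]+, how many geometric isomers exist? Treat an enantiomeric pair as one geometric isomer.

Only one geometric arrangement is possible.

1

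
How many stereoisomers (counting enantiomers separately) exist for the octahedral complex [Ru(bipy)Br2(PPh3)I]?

6

In an octahedral complex each vertex has one trans partner and four cis neighbours.
Each bipy is bidentate and must span two cis positions.
The distinct arrangements are (4 in all): Br trans; Br cis (3 arrangements, 2 chiral).
Of these, 2 lack any improper symmetry element and so occur as enantiomeric pairs, giving 4 + 2 = 6 stereoisomers in total.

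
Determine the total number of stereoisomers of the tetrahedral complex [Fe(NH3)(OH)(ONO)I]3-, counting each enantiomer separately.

2

Only one geometric arrangement is possible; it has no improper symmetry element, so it exists as a pair of enantiomers (2 stereoisomers).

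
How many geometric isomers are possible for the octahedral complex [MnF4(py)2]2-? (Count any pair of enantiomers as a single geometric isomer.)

2

In an octahedral complex each vertex has one trans partner and four cis neighbours.
The distinct arrangements are (2 in all): py trans; py cis.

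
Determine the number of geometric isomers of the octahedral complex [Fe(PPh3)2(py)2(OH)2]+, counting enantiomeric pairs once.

5

The six octahedral sites form three mutually perpendicular trans pairs.
Working through the distinct placements yields 5 geometric isomers: PPh3 trans, py trans, OH trans; PPh3 cis, py cis, OH trans; PPh3 cis, py trans, OH cis; PPh3 cis, py cis, OH cis (chiral); PPh3 trans, py cis, OH cis.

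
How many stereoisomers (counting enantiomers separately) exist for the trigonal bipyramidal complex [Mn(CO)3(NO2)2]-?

3

In a trigonal bipyramid the two axial positions differ from the three equatorial ones.
There are 3 geometric isomers: NO2 both equatorial; NO2 one axial, one equatorial; NO2 both axial.
Each arrangement has an internal mirror plane or centre of symmetry, so none is chiral.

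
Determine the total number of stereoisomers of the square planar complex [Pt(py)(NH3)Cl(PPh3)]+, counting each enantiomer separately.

3

There are 3 geometric isomers: (Cl/PPh3 trans, NH3/py trans); (Cl/py trans, NH3/PPh3 trans); (Cl/NH3 trans, PPh3/py trans).
Each arrangement has an internal mirror plane or centre of symmetry, so none is chiral.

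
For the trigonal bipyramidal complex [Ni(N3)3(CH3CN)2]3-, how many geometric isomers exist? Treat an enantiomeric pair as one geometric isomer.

A trigonal bipyramid has two axial and three equatorial sites, which are chemically inequivalent.
Working through the distinct placements yields 3 geometric isomers: CH3CN both axial; CH3CN one axial, one equatorial; CH3CN both equatorial.

3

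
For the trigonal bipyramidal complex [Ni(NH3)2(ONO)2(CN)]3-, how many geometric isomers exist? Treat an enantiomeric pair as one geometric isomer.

5

Exhaustive case analysis gives 5 geometric isomers.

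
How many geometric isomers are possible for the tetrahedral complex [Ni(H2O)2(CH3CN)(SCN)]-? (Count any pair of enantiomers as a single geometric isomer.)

All four vertices of a tetrahedron are equivalent and mutually adjacent, so cis/trans isomerism cannot arise.
Only one geometric arrangement is possible.

1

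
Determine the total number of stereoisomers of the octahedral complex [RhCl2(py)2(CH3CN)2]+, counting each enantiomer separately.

Systematic placement gives 5 geometric isomers: Cl trans, py trans, CH3CN trans; Cl cis, py cis, CH3CN trans; Cl cis, py trans, CH3CN cis; Cl cis, py cis, CH3CN cis (chiral); Cl trans, py cis, CH3CN cis.
One of these lacks any improper symmetry element and so occurs as an enantiomeric pair, giving 5 + 1 = 6 stereoisomers in total.

6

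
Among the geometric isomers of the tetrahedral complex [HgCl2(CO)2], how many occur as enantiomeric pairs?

0

Only one geometric arrangement is possible.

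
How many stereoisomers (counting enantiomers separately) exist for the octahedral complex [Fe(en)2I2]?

An octahedron has six vertices in three trans pairs; every non-trans pair is cis.
Each en is bidentate and must span two cis positions.
There are 2 geometric isomers: I trans; I cis (chiral).
One of these lacks any improper symmetry element and so occurs as an enantiomeric pair, giving 2 + 1 = 3 stereoisomers in total.

3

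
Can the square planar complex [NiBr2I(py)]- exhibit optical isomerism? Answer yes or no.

In a square planar complex each vertex has one trans partner and two cis neighbours.
Working through the distinct placements yields 2 geometric isomers: Br cis; Br trans.
Each arrangement has an internal mirror plane or centre of symmetry, so none is chiral.

no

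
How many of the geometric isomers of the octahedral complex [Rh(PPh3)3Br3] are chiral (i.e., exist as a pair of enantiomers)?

0

An octahedron has six vertices in three trans pairs; every non-trans pair is cis.
The distinct arrangements are (2 in all): PPh3 mer; PPh3 fac.
Each arrangement has an internal mirror plane or centre of symmetry, so none is chiral.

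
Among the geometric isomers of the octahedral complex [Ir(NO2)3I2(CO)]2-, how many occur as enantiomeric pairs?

In an octahedral complex each vertex has one trans partner and four cis neighbours.
Systematic placement gives 3 geometric isomers: NO2 mer, I cis; NO2 mer, I trans; NO2 fac, I cis.
Each arrangement has an internal mirror plane or centre of symmetry, so none is chiral.

0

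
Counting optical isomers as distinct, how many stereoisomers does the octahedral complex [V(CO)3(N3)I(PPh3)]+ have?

In an octahedral complex each vertex has one trans partner and four cis neighbours.
Systematic placement gives 4 geometric isomers: CO mer (3 arrangements); CO fac (chiral).
One of these lacks any improper symmetry element and so occurs as an enantiomeric pair, giving 4 + 1 = 5 stereoisomers in total.

5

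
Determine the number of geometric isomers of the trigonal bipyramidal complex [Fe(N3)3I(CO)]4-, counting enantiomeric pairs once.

Systematic placement gives 4 geometric isomers: I axial, CO axial; I equatorial, CO axial; I axial, CO equatorial; I equatorial, CO equatorial.

4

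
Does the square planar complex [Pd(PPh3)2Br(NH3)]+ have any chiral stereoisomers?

no

Working through the distinct placements yields 2 geometric isomers: PPh3 cis; PPh3 trans.
Each arrangement has an internal mirror plane or centre of symmetry, so none is chiral.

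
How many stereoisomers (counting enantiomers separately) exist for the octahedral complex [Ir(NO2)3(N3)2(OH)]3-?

The six octahedral sites form three mutually perpendicular trans pairs.
The distinct arrangements are (3 in all): NO2 mer, N3 trans; NO2 fac, N3 cis; NO2 mer, N3 cis.
Each arrangement has an internal mirror plane or centre of symmetry, so none is chiral.

3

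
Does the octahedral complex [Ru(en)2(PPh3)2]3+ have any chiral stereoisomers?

yes

Each en is bidentate and must span two cis positions.
There are 2 geometric isomers: PPh3 trans; PPh3 cis (chiral).
One of these lacks any improper symmetry element and so occurs as an enantiomeric pair, giving 2 + 1 = 3 stereoisomers in total.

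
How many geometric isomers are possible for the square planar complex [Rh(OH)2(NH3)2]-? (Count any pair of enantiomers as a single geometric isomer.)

In a square planar complex each vertex has one trans partner and two cis neighbours.
There are 2 geometric isomers: OH cis; OH trans.

2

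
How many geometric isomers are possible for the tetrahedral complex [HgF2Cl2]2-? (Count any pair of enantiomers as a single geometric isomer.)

1

In a tetrahedral complex all four positions are equivalent and every pair of ligands is adjacent — there is no cis/trans distinction.
Only one geometric arrangement is possible.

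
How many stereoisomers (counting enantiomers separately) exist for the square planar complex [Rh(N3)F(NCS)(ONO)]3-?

3

The distinct arrangements are (3 in all): (F/NCS trans, N3/ONO trans); (F/ONO trans, N3/NCS trans); (F/N3 trans, NCS/ONO trans).
Each arrangement has an internal mirror plane or centre of symmetry, so none is chiral.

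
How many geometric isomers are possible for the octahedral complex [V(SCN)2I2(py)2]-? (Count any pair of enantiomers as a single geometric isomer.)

Working through the distinct placements yields 5 geometric isomers: SCN trans, I trans, py trans; SCN cis, I trans, py cis; SCN cis, I cis, py trans; SCN cis, I cis, py cis (chiral); SCN trans, I cis, py cis.

5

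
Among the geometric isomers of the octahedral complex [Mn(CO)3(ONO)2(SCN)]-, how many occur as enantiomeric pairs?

Working through the distinct placements yields 3 geometric isomers: CO mer, ONO cis; CO mer, ONO trans; CO fac, ONO cis.
Each arrangement has an internal mirror plane or centre of symmetry, so none is chiral.

0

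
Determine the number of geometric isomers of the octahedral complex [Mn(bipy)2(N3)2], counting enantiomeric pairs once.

2

In an octahedral complex each vertex has one trans partner and four cis neighbours.
Each bipy is bidentate and must span two cis positions.
Working through the distinct placements yields 2 geometric isomers: N3 trans; N3 cis (chiral).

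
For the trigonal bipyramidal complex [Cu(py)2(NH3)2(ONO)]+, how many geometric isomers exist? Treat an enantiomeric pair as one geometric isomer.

A trigonal bipyramid has two axial and three equatorial sites, which are chemically inequivalent.
Systematic enumeration (placing each ligand type in turn and discarding arrangements equivalent by rotation or reflection) gives 5 geometric isomers.

5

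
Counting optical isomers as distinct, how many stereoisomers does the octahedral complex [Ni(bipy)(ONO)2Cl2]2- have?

4

Each bipy is bidentate and must span two cis positions.
The distinct arrangements are (3 in all): ONO cis, Cl trans; ONO cis, Cl cis (chiral); ONO trans, Cl cis.
One of these lacks any improper symmetry element and so occurs as an enantiomeric pair, giving 3 + 1 = 4 stereoisomers in total.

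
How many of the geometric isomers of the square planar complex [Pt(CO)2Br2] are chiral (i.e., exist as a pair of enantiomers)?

There are 2 geometric isomers: CO cis; CO trans.
Each arrangement has an internal mirror plane or centre of symmetry, so none is chiral.

0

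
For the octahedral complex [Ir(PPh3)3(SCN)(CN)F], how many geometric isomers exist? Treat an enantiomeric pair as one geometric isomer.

An octahedron has six vertices in three trans pairs; every non-trans pair is cis.
There are 4 geometric isomers: PPh3 mer (3 arrangements); PPh3 fac (chiral).

4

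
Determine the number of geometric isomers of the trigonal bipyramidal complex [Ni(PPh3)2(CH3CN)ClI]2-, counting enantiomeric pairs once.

7

In a trigonal bipyramid the two axial positions differ from the three equatorial ones.
Systematic enumeration (placing each ligand type in turn and discarding arrangements equivalent by rotation or reflection) gives 7 geometric isomers.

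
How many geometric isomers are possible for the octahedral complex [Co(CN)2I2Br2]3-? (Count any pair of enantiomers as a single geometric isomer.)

5

Working through the distinct placements yields 5 geometric isomers: CN trans, I trans, Br trans; CN cis, I cis, Br trans; CN cis, I trans, Br cis; CN cis, I cis, Br cis (chiral); CN trans, I cis, Br cis.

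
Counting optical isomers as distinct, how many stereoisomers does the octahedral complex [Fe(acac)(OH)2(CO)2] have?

Each acac is bidentate and must span two cis positions.
The distinct arrangements are (3 in all): OH cis, CO trans; OH cis, CO cis (chiral); OH trans, CO cis.
One of these lacks any improper symmetry element and so occurs as an enantiomeric pair, giving 3 + 1 = 4 stereoisomers in total.

4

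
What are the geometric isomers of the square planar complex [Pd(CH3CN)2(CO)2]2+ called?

cis and trans

In a square planar complex each vertex has one trans partner and two cis neighbours.
The distinct arrangements are (2 in all): CH3CN cis; CH3CN trans.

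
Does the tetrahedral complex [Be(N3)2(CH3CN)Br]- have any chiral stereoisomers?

All four vertices of a tetrahedron are equivalent and mutually adjacent, so cis/trans isomerism cannot arise.
Only one geometric arrangement is possible.

no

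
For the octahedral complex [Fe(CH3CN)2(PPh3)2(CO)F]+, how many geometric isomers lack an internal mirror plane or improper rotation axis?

2

The six octahedral sites form three mutually perpendicular trans pairs.
Systematic placement gives 6 geometric isomers: CH3CN trans, PPh3 trans; CH3CN trans, PPh3 cis; CH3CN cis, PPh3 trans; CH3CN cis, PPh3 cis (3 arrangements, 2 chiral).
Of these, 2 lack any improper symmetry element and so occur as enantiomeric pairs, giving 6 + 2 = 8 stereoisomers in total.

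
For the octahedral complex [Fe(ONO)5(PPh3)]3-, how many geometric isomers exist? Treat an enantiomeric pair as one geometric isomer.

Only one geometric arrangement is possible.

1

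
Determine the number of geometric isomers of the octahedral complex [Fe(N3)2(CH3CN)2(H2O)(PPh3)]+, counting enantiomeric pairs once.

6

Working through the distinct placements yields 6 geometric isomers: N3 cis, CH3CN trans; N3 trans, CH3CN trans; N3 cis, CH3CN cis (3 arrangements, 2 chiral); N3 trans, CH3CN cis.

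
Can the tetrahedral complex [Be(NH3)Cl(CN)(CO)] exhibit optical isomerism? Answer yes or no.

yes

In a tetrahedral complex all four positions are equivalent and every pair of ligands is adjacent — there is no cis/trans distinction.
Only one geometric arrangement is possible; it has no improper symmetry element, so it exists as a pair of enantiomers (2 stereoisomers).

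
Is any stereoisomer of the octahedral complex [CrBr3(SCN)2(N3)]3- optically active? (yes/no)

no

In an octahedral complex each vertex has one trans partner and four cis neighbours.
The distinct arrangements are (3 in all): Br mer, SCN trans; Br mer, SCN cis; Br fac, SCN cis.
Each arrangement has an internal mirror plane or centre of symmetry, so none is chiral.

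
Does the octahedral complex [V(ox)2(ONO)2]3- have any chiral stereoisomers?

yes

An octahedron has six vertices in three trans pairs; every non-trans pair is cis.
Each ox is bidentate and must span two cis positions.
Systematic placement gives 2 geometric isomers: ONO trans; ONO cis (chiral).
One of these lacks any improper symmetry element and so occurs as an enantiomeric pair, giving 2 + 1 = 3 stereoisomers in total.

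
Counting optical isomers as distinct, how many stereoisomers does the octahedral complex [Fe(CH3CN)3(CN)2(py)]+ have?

An octahedron has six vertices in three trans pairs; every non-trans pair is cis.
Working through the distinct placements yields 3 geometric isomers: CH3CN mer, CN cis; CH3CN mer, CN trans; CH3CN fac, CN cis.
Each arrangement has an internal mirror plane or centre of symmetry, so none is chiral.

3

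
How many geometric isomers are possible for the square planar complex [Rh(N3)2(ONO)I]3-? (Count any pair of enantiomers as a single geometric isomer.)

The distinct arrangements are (2 in all): N3 cis; N3 trans.

2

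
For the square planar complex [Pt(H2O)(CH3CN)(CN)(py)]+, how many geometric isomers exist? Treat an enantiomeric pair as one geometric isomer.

3

In a square planar complex each vertex has one trans partner and two cis neighbours.
Working through the distinct placements yields 3 geometric isomers: (CH3CN/H2O trans, CN/py trans); (CH3CN/py trans, CN/H2O trans); (CH3CN/CN trans, H2O/py trans).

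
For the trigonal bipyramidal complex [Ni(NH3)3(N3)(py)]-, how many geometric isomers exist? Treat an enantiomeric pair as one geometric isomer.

4

In a trigonal bipyramid the two axial positions differ from the three equatorial ones.
Systematic placement gives 4 geometric isomers: N3 axial, py equatorial; N3 axial, py axial; N3 equatorial, py equatorial; N3 equatorial, py axial.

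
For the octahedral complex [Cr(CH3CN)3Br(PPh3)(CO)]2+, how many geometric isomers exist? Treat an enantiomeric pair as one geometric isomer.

4

In an octahedral complex each vertex has one trans partner and four cis neighbours.
Systematic placement gives 4 geometric isomers: CH3CN mer (3 arrangements); CH3CN fac (chiral).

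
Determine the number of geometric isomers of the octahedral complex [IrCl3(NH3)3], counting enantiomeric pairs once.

In an octahedral complex each vertex has one trans partner and four cis neighbours.
There are 2 geometric isomers: Cl mer; Cl fac.

2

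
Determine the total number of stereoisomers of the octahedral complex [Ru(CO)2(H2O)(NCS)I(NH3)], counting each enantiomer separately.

The six octahedral sites form three mutually perpendicular trans pairs.
Exhaustive case analysis gives 9 geometric isomers.
Of these, 6 lack any improper symmetry element and so occur as enantiomeric pairs, giving 9 + 6 = 15 stereoisomers in total.

15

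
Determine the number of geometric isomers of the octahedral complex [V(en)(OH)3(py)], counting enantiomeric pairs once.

2

In an octahedral complex each vertex has one trans partner and four cis neighbours.
Each en is bidentate and must span two cis positions.
Working through the distinct placements yields 2 geometric isomers: OH mer; OH fac.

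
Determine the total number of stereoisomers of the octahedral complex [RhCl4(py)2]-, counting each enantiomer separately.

2

There are 2 geometric isomers: py trans; py cis.
Each arrangement has an internal mirror plane or centre of symmetry, so none is chiral.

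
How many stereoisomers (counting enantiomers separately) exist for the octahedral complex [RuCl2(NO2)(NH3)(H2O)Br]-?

15

Systematic enumeration (placing each ligand type in turn and discarding arrangements equivalent by rotation or reflection) gives 9 geometric isomers.
Of these, 6 lack any improper symmetry element and so occur as enantiomeric pairs, giving 9 + 6 = 15 stereoisomers in total.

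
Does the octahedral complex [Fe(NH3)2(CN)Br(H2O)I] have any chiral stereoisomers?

Exhaustive case analysis gives 9 geometric isomers.
Of these, 6 lack any improper symmetry element and so occur as enantiomeric pairs, giving 9 + 6 = 15 stereoisomers in total.

yes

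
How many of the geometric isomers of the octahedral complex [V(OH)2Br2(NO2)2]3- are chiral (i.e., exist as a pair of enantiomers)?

The six octahedral sites form three mutually perpendicular trans pairs.
There are 5 geometric isomers: OH trans, Br trans, NO2 trans; OH cis, Br trans, NO2 cis; OH trans, Br cis, NO2 cis; OH cis, Br cis, NO2 cis (chiral); OH cis, Br cis, NO2 trans.
One of these lacks any improper symmetry element and so occurs as an enantiomeric pair, giving 5 + 1 = 6 stereoisomers in total.

1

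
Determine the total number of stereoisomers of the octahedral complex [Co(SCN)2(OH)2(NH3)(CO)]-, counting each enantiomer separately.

8

An octahedron has six vertices in three trans pairs; every non-trans pair is cis.
Working through the distinct placements yields 6 geometric isomers: SCN trans, OH trans; SCN cis, OH cis (3 arrangements, 2 chiral); SCN trans, OH cis; SCN cis, OH trans.
Of these, 2 lack any improper symmetry element and so occur as enantiomeric pairs, giving 6 + 2 = 8 stereoisomers in total.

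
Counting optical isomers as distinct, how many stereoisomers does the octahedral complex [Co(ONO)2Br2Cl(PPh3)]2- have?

An octahedron has six vertices in three trans pairs; every non-trans pair is cis.
There are 6 geometric isomers: ONO cis, Br trans; ONO trans, Br trans; ONO cis, Br cis (3 arrangements, 2 chiral); ONO trans, Br cis.
Of these, 2 lack any improper symmetry element and so occur as enantiomeric pairs, giving 6 + 2 = 8 stereoisomers in total.

8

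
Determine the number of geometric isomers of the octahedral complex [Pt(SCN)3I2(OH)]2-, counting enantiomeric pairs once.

3

Working through the distinct placements yields 3 geometric isomers: SCN mer, I trans; SCN mer, I cis; SCN fac, I cis.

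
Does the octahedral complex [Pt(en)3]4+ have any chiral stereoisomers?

yes

The six octahedral sites form three mutually perpendicular trans pairs.
Each en is bidentate and must span two cis positions.
Only one geometric arrangement is possible; it has no improper symmetry element, so it exists as a pair of enantiomers (2 stereoisomers).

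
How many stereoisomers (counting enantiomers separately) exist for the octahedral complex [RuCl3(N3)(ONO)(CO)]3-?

The six octahedral sites form three mutually perpendicular trans pairs.
The distinct arrangements are (4 in all): Cl mer (3 arrangements); Cl fac (chiral).
One of these lacks any improper symmetry element and so occurs as an enantiomeric pair, giving 4 + 1 = 5 stereoisomers in total.

5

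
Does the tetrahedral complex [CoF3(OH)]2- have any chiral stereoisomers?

no

Only one geometric arrangement is possible.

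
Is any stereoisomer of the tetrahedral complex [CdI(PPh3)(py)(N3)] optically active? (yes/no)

In a tetrahedral complex all four positions are equivalent and every pair of ligands is adjacent — there is no cis/trans distinction.
Only one geometric arrangement is possible; it has no improper symmetry element, so it exists as a pair of enantiomers (2 stereoisomers).

yes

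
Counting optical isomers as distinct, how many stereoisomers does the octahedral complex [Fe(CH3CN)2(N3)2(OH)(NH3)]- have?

8

In an octahedral complex each vertex has one trans partner and four cis neighbours.
Working through the distinct placements yields 6 geometric isomers: CH3CN trans, N3 trans; CH3CN trans, N3 cis; CH3CN cis, N3 cis (3 arrangements, 2 chiral); CH3CN cis, N3 trans.
Of these, 2 lack any improper symmetry element and so occur as enantiomeric pairs, giving 6 + 2 = 8 stereoisomers in total.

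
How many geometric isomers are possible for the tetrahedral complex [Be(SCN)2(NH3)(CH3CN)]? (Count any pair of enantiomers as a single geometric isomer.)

All four vertices of a tetrahedron are equivalent and mutually adjacent, so cis/trans isomerism cannot arise.
Only one geometric arrangement is possible.

1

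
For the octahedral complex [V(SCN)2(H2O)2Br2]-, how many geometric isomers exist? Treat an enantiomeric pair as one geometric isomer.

5

There are 5 geometric isomers: SCN trans, H2O trans, Br trans; SCN cis, H2O cis, Br trans; SCN trans, H2O cis, Br cis; SCN cis, H2O cis, Br cis (chiral); SCN cis, H2O trans, Br cis.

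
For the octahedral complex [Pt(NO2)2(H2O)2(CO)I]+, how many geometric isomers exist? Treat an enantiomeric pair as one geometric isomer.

6

In an octahedral complex each vertex has one trans partner and four cis neighbours.
Systematic placement gives 6 geometric isomers: NO2 trans, H2O cis; NO2 cis, H2O cis (3 arrangements, 2 chiral); NO2 trans, H2O trans; NO2 cis, H2O trans.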